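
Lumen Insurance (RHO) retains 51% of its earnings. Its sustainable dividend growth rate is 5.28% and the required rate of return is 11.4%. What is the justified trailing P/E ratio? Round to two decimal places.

8.43

Payout ratio b = 1 − 0.51 = 0.49.
Justified trailing P/E = b(1+g)/(r−g) = 0.49×(1+0.0528)/(0.114−0.0528) = 8.4293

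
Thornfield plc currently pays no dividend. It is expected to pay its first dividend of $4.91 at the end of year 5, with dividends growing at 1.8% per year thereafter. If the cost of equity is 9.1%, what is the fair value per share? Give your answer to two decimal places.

$47.47

Deferred-dividend DDM. At t=4 the remaining stream is a growing perpetuity with first payment D_5 = 4.91.
V_4 = D_5/(r−g) = 4.91/(0.091−0.018) = 67.2603
P₀ = V_4/(1+r)^4 = 67.2603/(1+0.091)^4 = 47.4744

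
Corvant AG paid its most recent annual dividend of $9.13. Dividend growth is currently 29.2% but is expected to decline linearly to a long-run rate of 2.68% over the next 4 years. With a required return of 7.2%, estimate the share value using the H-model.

H-model: P₀ = D₀[(1+g_L) + H(g_S−g_L)]/(r−g_L), with H = 4/2 = 2.
P₀ = 9.13 × [(1+0.0268) + 2×(0.292−0.0268)] / (0.072−0.0268)
   = 9.13 × 1.5572 / 0.0452 = 314.5406

$314.54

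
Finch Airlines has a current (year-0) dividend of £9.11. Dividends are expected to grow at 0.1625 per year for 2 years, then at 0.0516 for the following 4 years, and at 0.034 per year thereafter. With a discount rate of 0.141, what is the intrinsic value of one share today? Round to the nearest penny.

Three-stage DDM. Project D₁…D_6; terminal Gordon value at t=6 with g = 0.034; discount at r = 0.141.
D_1 = 10.5904
D_2 = 12.3113
D_3 = 12.9466
D_4 = 13.6146
D_5 = 14.3171
D_6 = 15.0559
TV_6 = 15.5678/(0.141−0.034) = 145.4934
P₀ = Σ Dₜ/(1+r)ᵗ + TV_6/(1+r)^6 = 115.6502

£115.65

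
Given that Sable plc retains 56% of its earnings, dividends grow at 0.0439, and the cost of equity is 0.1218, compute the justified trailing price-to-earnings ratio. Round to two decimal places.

Payout ratio b = 1 − 0.56 = 0.44.
Justified trailing P/E = b(1+g)/(r−g) = 0.44×(1+0.0439)/(0.1218−0.0439) = 5.8962

5.90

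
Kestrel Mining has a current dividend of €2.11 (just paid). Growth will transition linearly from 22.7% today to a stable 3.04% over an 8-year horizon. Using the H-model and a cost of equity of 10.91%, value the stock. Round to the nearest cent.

€48.71

H-model: P₀ = D₀[(1+g_L) + H(g_S−g_L)]/(r−g_L), with H = 8/2 = 4.
P₀ = 2.11 × [(1+0.0304) + 4×(0.227−0.0304)] / (0.1091−0.0304)
   = 2.11 × 1.8168 / 0.0787 = 48.7096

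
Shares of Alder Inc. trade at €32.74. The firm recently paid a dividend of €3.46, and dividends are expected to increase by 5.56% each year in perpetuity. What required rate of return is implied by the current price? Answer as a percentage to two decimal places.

Rearranging the constant-growth DDM: r = D₁/P₀ + g.
D₁ = 3.46 × (1 + 0.0556) = 3.6524.
r = 3.6524 / 32.74 + 0.0556 = 0.11156 + 0.0556 = 0.16716

16.72%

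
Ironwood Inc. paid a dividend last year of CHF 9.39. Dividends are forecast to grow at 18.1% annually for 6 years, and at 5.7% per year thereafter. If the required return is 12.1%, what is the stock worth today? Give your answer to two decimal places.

CHF 279.93

Two-stage DDM. Project D₁…D_6 at 0.181, terminal growth 0.057, discount at r = 0.121.
D_1 = 11.0896
D_2 = 13.0968
D_3 = 15.4673
D_4 = 18.2669
D_5 = 21.5732
D_6 = 25.4780
Terminal value at t=6: TV = D_7/(r−g) = 26.9302/(0.121−0.057) = 420.7847
P₀ = 11.0896/(1+0.121)^1 + 13.0968/(1+0.121)^2 + 15.4673/(1+0.121)^3 + 18.2669/(1+0.121)^4 + 21.5732/(1+0.121)^5 + 25.4780/(1+0.121)^6 + 420.7847/(1+0.121)^6 = 279.9320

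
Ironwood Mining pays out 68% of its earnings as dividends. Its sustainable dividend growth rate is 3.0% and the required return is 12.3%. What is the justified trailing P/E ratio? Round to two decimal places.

Justified trailing P/E = b(1+g)/(r−g) = 0.68×(1+0.03)/(0.123−0.03) = 7.5312

7.53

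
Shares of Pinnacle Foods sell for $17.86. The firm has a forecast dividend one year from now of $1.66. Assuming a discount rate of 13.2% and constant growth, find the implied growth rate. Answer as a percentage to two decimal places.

3.91%

From P₀ = D₁/(r − g), the implied growth is g = r − D₁/P₀.
g = 0.132 − 1.66/17.86 = 0.132 − 0.09295 = 0.03905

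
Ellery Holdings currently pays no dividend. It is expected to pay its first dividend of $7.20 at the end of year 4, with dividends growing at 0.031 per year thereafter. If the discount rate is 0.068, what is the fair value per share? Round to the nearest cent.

Deferred-dividend DDM. At t=3 the remaining stream is a growing perpetuity with first payment D_4 = 7.20.
V_3 = D_4/(r−g) = 7.20/(0.068−0.031) = 194.5946
P₀ = V_3/(1+r)^3 = 194.5946/(1+0.068)^3 = 159.7412

$159.74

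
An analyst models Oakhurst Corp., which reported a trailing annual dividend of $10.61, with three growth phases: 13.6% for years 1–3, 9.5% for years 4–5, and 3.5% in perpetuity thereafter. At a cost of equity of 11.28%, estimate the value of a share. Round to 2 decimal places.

Three-stage DDM. Project D₁…D_5; terminal Gordon value at t=5 with g = 0.035; discount at r = 0.1128.
D_1 = 12.0530
D_2 = 13.6922
D_3 = 15.5543
D_4 = 17.0320
D_5 = 18.6500
TV_5 = 19.3027/(0.1128−0.035) = 248.1072
P₀ = Σ Dₜ/(1+r)ᵗ + TV_5/(1+r)^5 = 200.6085

$200.61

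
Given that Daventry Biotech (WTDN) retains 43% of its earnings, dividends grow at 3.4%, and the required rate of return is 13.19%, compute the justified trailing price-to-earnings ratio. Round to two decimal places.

6.02

Payout ratio b = 1 − 0.43 = 0.57.
Justified trailing P/E = b(1+g)/(r−g) = 0.57×(1+0.034)/(0.1319−0.034) = 6.0202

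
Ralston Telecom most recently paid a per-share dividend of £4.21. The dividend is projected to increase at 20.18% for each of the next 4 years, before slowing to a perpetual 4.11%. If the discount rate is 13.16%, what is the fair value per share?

Two-stage DDM. Project D₁…D_4 at 0.2018, terminal growth 0.0411, discount at r = 0.1316.
D_1 = 5.0596
D_2 = 6.0806
D_3 = 7.3077
D_4 = 8.7824
Terminal value at t=4: TV = D_5/(r−g) = 9.1433/(0.1316−0.0411) = 101.0310
P₀ = 5.0596/(1+0.1316)^1 + 6.0806/(1+0.1316)^2 + 7.3077/(1+0.1316)^3 + 8.7824/(1+0.1316)^4 + 101.0310/(1+0.1316)^4 = 81.2333

£81.23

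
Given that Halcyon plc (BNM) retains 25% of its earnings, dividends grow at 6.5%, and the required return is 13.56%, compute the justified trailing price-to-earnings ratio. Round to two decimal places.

11.31

Payout ratio b = 1 − 0.25 = 0.75.
Justified trailing P/E = b(1+g)/(r−g) = 0.75×(1+0.065)/(0.1356−0.065) = 11.3137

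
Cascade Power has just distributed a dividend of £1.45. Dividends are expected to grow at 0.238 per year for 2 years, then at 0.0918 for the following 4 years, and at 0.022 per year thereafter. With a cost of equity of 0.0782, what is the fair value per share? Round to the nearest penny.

Three-stage DDM. Project D₁…D_6; terminal Gordon value at t=6 with g = 0.022; discount at r = 0.0782.
D_1 = 1.7951
D_2 = 2.2223
D_3 = 2.4263
D_4 = 2.6491
D_5 = 2.8923
D_6 = 3.1578
TV_6 = 3.2272/(0.0782−0.022) = 57.4244
P₀ = Σ Dₜ/(1+r)ᵗ + TV_6/(1+r)^6 = 48.0185

£48.02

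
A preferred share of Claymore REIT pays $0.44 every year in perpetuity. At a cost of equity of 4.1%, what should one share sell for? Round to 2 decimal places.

$10.73

Zero-growth DDM (perpetuity): P₀ = D/r = 0.44 / 0.041 = 10.7317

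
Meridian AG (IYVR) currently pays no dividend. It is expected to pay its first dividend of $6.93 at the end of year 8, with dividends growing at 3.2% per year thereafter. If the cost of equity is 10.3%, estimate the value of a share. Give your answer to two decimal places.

$49.14

Deferred-dividend DDM. At t=7 the remaining stream is a growing perpetuity with first payment D_8 = 6.93.
V_7 = D_8/(r−g) = 6.93/(0.103−0.032) = 97.6056
P₀ = V_7/(1+r)^7 = 97.6056/(1+0.103)^7 = 49.1413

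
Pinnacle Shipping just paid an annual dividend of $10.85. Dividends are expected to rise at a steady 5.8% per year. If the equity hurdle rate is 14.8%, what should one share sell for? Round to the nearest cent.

$127.55

Gordon growth model: P₀ = D₁/(r − g). D₁ = 10.85 × (1 + 0.058) = 11.4793.
P₀ = 11.4793 / (0.148 − 0.058) = 11.4793 / 0.09 = 127.5478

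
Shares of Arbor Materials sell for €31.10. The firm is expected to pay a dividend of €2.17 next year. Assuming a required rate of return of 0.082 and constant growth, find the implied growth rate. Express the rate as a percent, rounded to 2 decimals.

1.22%

From P₀ = D₁/(r − g), the implied growth is g = r − D₁/P₀.
g = 0.082 − 2.17/31.10 = 0.082 − 0.06977 = 0.01223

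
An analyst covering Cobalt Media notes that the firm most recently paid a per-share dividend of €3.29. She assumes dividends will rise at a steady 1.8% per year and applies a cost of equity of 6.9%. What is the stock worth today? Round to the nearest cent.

€65.67

Gordon growth model: P₀ = D₁/(r − g). D₁ = 3.29 × (1 + 0.018) = 3.3492.
P₀ = 3.3492 / (0.069 − 0.018) = 3.3492 / 0.051 = 65.6710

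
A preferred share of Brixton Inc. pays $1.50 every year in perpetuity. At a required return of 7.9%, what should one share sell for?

$18.99

Zero-growth DDM (perpetuity): P₀ = D/r = 1.50 / 0.079 = 18.9873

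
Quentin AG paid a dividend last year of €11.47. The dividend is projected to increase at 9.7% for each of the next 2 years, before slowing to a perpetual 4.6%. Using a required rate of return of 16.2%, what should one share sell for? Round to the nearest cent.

Two-stage DDM. Project D₁…D_2 at 0.097, terminal growth 0.046, discount at r = 0.162.
D_1 = 12.5826
D_2 = 13.8031
Terminal value at t=2: TV = D_3/(r−g) = 14.4380/(0.162−0.046) = 124.4659
P₀ = 12.5826/(1+0.162)^1 + 13.8031/(1+0.162)^2 + 124.4659/(1+0.162)^2 = 113.2314

€113.23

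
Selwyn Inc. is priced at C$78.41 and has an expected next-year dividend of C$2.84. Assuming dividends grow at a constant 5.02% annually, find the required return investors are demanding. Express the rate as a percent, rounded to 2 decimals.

Rearranging the constant-growth DDM: r = D₁/P₀ + g.
r = 2.8400 / 78.41 + 0.0502 = 0.03622 + 0.0502 = 0.08642

8.64%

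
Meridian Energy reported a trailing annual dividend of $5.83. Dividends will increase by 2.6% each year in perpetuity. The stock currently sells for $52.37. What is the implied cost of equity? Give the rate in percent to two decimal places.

14.02%

Rearranging the constant-growth DDM: r = D₁/P₀ + g.
D₁ = 5.83 × (1 + 0.026) = 5.9816.
r = 5.9816 / 52.37 + 0.026 = 0.11422 + 0.026 = 0.14022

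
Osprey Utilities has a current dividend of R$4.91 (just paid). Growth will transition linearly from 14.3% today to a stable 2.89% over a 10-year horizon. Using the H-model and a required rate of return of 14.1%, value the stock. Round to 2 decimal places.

R$70.05

H-model: P₀ = D₀[(1+g_L) + H(g_S−g_L)]/(r−g_L), with H = 10/2 = 5.
P₀ = 4.91 × [(1+0.0289) + 5×(0.143−0.0289)] / (0.141−0.0289)
   = 4.91 × 1.5994 / 0.1121 = 70.0540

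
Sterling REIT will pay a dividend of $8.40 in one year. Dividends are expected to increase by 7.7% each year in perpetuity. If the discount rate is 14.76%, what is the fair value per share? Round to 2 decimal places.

Gordon growth model: P₀ = D₁/(r − g), with D₁ = 8.40 given directly.
P₀ = 8.4000 / (0.1476 − 0.077) = 8.4000 / 0.0706 = 118.9802

$118.98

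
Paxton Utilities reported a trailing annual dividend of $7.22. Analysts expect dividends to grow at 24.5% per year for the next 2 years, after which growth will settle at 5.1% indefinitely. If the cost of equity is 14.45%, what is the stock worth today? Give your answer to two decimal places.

$112.43

Two-stage DDM. Project D₁…D_2 at 0.245, terminal growth 0.051, discount at r = 0.1445.
D_1 = 8.9889
D_2 = 11.1912
Terminal value at t=2: TV = D_3/(r−g) = 11.7619/(0.1445−0.051) = 125.7961
P₀ = 8.9889/(1+0.1445)^1 + 11.1912/(1+0.1445)^2 + 125.7961/(1+0.1445)^2 = 112.4340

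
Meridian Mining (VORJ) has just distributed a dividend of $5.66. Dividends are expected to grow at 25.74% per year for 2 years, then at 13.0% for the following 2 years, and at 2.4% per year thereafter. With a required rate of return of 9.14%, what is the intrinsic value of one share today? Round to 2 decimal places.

$152.22

Three-stage DDM. Project D₁…D_4; terminal Gordon value at t=4 with g = 0.024; discount at r = 0.0914.
D_1 = 7.1169
D_2 = 8.9488
D_3 = 10.1121
D_4 = 11.4267
TV_4 = 11.7009/(0.0914−0.024) = 173.6042
P₀ = Σ Dₜ/(1+r)ᵗ + TV_4/(1+r)^4 = 152.2212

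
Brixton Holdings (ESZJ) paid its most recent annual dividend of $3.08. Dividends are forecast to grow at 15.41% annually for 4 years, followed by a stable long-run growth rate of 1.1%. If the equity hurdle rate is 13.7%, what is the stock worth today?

Two-stage DDM. Project D₁…D_4 at 0.1541, terminal growth 0.011, discount at r = 0.137.
D_1 = 3.5546
D_2 = 4.1024
D_3 = 4.7346
D_4 = 5.4642
Terminal value at t=4: TV = D_5/(r−g) = 5.5243/(0.137−0.011) = 43.8435
P₀ = 3.5546/(1+0.137)^1 + 4.1024/(1+0.137)^2 + 4.7346/(1+0.137)^3 + 5.4642/(1+0.137)^4 + 43.8435/(1+0.137)^4 = 39.0242

$39.02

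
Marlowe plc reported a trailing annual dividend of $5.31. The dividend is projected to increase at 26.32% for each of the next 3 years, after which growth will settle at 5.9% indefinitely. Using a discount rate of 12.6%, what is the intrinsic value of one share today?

Two-stage DDM. Project D₁…D_3 at 0.2632, terminal growth 0.059, discount at r = 0.126.
D_1 = 6.7076
D_2 = 8.4730
D_3 = 10.7031
Terminal value at t=3: TV = D_4/(r−g) = 11.3346/(0.126−0.059) = 169.1734
P₀ = 6.7076/(1+0.126)^1 + 8.4730/(1+0.126)^2 + 10.7031/(1+0.126)^3 + 169.1734/(1+0.126)^3 = 138.6366

$138.64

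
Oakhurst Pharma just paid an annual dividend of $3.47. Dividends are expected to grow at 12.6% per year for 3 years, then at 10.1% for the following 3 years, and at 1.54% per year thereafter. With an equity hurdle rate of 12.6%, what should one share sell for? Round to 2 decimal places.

Three-stage DDM. Project D₁…D_6; terminal Gordon value at t=6 with g = 0.0154; discount at r = 0.126.
D_1 = 3.9072
D_2 = 4.3995
D_3 = 4.9539
D_4 = 5.4542
D_5 = 6.0051
D_6 = 6.6116
TV_6 = 6.7134/(0.126−0.0154) = 60.7000
P₀ = Σ Dₜ/(1+r)ᵗ + TV_6/(1+r)^6 = 50.1469

$50.15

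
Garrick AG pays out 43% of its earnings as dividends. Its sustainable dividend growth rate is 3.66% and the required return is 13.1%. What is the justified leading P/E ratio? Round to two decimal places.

4.56

Justified leading P/E = b/(r−g) = 0.43/(0.131−0.0366) = 4.5551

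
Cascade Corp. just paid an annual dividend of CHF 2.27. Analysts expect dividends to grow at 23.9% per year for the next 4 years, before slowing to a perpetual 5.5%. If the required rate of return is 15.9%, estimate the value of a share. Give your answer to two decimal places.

CHF 40.83

Two-stage DDM. Project D₁…D_4 at 0.239, terminal growth 0.055, discount at r = 0.159.
D_1 = 2.8125
D_2 = 3.4847
D_3 = 4.3176
D_4 = 5.3495
Terminal value at t=4: TV = D_5/(r−g) = 5.6437/(0.159−0.055) = 54.2663
P₀ = 2.8125/(1+0.159)^1 + 3.4847/(1+0.159)^2 + 4.3176/(1+0.159)^3 + 5.3495/(1+0.159)^4 + 54.2663/(1+0.159)^4 = 40.8332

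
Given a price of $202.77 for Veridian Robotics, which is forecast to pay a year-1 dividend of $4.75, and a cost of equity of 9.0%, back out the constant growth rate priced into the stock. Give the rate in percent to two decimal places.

From P₀ = D₁/(r − g), the implied growth is g = r − D₁/P₀.
g = 0.09 − 4.75/202.77 = 0.09 − 0.02343 = 0.06657

6.66%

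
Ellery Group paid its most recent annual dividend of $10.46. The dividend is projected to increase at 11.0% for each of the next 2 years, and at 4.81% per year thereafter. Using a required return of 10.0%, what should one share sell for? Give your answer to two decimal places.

Two-stage DDM. Project D₁…D_2 at 0.11, terminal growth 0.0481, discount at r = 0.1.
D_1 = 11.6106
D_2 = 12.8878
Terminal value at t=2: TV = D_3/(r−g) = 13.5077/(0.1−0.0481) = 260.2633
P₀ = 11.6106/(1+0.1)^1 + 12.8878/(1+0.1)^2 + 260.2633/(1+0.1)^2 = 236.2998

$236.30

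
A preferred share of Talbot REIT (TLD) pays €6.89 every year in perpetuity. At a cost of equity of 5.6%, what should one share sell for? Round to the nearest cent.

€123.04

Zero-growth DDM (perpetuity): P₀ = D/r = 6.89 / 0.056 = 123.0357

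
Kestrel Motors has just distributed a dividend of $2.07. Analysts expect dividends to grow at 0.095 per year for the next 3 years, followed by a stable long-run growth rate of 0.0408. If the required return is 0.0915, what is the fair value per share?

$49.15

Two-stage DDM. Project D₁…D_3 at 0.095, terminal growth 0.0408, discount at r = 0.0915.
D_1 = 2.2666
D_2 = 2.4820
D_3 = 2.7178
Terminal value at t=3: TV = D_4/(r−g) = 2.8287/(0.0915−0.0408) = 55.7920
P₀ = 2.2666/(1+0.0915)^1 + 2.4820/(1+0.0915)^2 + 2.7178/(1+0.0915)^3 + 55.7920/(1+0.0915)^3 = 49.1542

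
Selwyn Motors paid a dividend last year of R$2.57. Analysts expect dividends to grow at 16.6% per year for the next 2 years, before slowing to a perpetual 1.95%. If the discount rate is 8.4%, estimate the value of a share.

R$52.74

Two-stage DDM. Project D₁…D_2 at 0.166, terminal growth 0.0195, discount at r = 0.084.
D_1 = 2.9966
D_2 = 3.4941
Terminal value at t=2: TV = D_3/(r−g) = 3.5622/(0.084−0.0195) = 55.2278
P₀ = 2.9966/(1+0.084)^1 + 3.4941/(1+0.084)^2 + 55.2278/(1+0.084)^2 = 52.7381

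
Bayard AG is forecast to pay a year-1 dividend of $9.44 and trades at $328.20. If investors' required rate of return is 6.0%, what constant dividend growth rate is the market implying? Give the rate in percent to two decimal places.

3.12%

From P₀ = D₁/(r − g), the implied growth is g = r − D₁/P₀.
g = 0.06 − 9.44/328.20 = 0.06 − 0.02876 = 0.03124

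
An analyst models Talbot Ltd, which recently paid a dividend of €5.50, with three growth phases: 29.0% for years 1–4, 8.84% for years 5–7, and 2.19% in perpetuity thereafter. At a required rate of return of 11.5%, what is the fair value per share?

€160.88

Three-stage DDM. Project D₁…D_7; terminal Gordon value at t=7 with g = 0.0219; discount at r = 0.115.
D_1 = 7.0950
D_2 = 9.1526
D_3 = 11.8068
D_4 = 15.2308
D_5 = 16.5772
D_6 = 18.0426
D_7 = 19.6375
TV_7 = 20.0676/(0.115−0.0219) = 215.5489
P₀ = Σ Dₜ/(1+r)ᵗ + TV_7/(1+r)^7 = 160.8767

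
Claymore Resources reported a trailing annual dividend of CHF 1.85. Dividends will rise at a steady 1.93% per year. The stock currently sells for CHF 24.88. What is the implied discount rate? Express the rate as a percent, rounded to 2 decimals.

9.51%

Rearranging the constant-growth DDM: r = D₁/P₀ + g.
D₁ = 1.85 × (1 + 0.0193) = 1.8857.
r = 1.8857 / 24.88 + 0.0193 = 0.07579 + 0.0193 = 0.09509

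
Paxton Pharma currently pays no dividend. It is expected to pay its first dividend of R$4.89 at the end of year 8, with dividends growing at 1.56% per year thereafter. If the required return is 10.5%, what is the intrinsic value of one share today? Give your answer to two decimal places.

R$27.19

Deferred-dividend DDM. At t=7 the remaining stream is a growing perpetuity with first payment D_8 = 4.89.
V_7 = D_8/(r−g) = 4.89/(0.105−0.0156) = 54.6980
P₀ = V_7/(1+r)^7 = 54.6980/(1+0.105)^7 = 27.1916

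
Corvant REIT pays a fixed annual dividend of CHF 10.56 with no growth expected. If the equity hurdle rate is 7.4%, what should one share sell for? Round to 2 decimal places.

CHF 142.70

Zero-growth DDM (perpetuity): P₀ = D/r = 10.56 / 0.074 = 142.7027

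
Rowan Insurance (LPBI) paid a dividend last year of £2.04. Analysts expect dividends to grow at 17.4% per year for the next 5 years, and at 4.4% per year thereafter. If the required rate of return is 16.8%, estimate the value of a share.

Two-stage DDM. Project D₁…D_5 at 0.174, terminal growth 0.044, discount at r = 0.168.
D_1 = 2.3950
D_2 = 2.8117
D_3 = 3.3009
D_4 = 3.8753
D_5 = 4.5496
Terminal value at t=5: TV = D_6/(r−g) = 4.7498/(0.168−0.044) = 38.3045
P₀ = 2.3950/(1+0.168)^1 + 2.8117/(1+0.168)^2 + 3.3009/(1+0.168)^3 + 3.8753/(1+0.168)^4 + 4.5496/(1+0.168)^5 + 38.3045/(1+0.168)^5 = 27.9795

£27.98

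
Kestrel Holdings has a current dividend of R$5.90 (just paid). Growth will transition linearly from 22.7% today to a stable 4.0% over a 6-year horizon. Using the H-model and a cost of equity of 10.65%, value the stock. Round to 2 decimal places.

R$142.04

H-model: P₀ = D₀[(1+g_L) + H(g_S−g_L)]/(r−g_L), with H = 6/2 = 3.
P₀ = 5.90 × [(1+0.04) + 3×(0.227−0.04)] / (0.1065−0.04)
   = 5.90 × 1.6010 / 0.0665 = 142.0436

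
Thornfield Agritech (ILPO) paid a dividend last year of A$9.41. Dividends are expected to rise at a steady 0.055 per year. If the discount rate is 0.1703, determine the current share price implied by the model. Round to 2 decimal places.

A$86.10

Gordon growth model: P₀ = D₁/(r − g). D₁ = 9.41 × (1 + 0.055) = 9.9276.
P₀ = 9.9276 / (0.1703 − 0.055) = 9.9276 / 0.1153 = 86.1019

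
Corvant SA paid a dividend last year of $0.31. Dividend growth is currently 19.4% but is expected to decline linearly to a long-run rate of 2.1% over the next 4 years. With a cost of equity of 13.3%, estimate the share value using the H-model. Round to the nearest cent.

$3.78

H-model: P₀ = D₀[(1+g_L) + H(g_S−g_L)]/(r−g_L), with H = 4/2 = 2.
P₀ = 0.31 × [(1+0.021) + 2×(0.194−0.021)] / (0.133−0.021)
   = 0.31 × 1.3670 / 0.112 = 3.7837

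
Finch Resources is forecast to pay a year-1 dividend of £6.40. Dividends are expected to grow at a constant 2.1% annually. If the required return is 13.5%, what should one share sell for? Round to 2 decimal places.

Gordon growth model: P₀ = D₁/(r − g), with D₁ = 6.40 given directly.
P₀ = 6.4000 / (0.135 − 0.021) = 6.4000 / 0.114 = 56.1404

£56.14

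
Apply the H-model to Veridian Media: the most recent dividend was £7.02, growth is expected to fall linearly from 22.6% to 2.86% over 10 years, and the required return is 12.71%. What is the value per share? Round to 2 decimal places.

H-model: P₀ = D₀[(1+g_L) + H(g_S−g_L)]/(r−g_L), with H = 10/2 = 5.
P₀ = 7.02 × [(1+0.0286) + 5×(0.226−0.0286)] / (0.1271−0.0286)
   = 7.02 × 2.0156 / 0.0985 = 143.6499

£143.65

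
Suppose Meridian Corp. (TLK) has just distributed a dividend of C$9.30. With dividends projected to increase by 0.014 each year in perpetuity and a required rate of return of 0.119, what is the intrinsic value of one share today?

Gordon growth model: P₀ = D₁/(r − g). D₁ = 9.30 × (1 + 0.014) = 9.4302.
P₀ = 9.4302 / (0.119 − 0.014) = 9.4302 / 0.105 = 89.8114

C$89.81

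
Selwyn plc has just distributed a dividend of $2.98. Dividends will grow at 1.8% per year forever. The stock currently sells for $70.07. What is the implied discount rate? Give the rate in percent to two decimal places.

6.13%

Rearranging the constant-growth DDM: r = D₁/P₀ + g.
D₁ = 2.98 × (1 + 0.018) = 3.0336.
r = 3.0336 / 70.07 + 0.018 = 0.04329 + 0.018 = 0.06129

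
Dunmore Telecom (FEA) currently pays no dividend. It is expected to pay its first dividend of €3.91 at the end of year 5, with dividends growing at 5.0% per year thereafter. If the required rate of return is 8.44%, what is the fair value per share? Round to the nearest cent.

€82.20

Deferred-dividend DDM. At t=4 the remaining stream is a growing perpetuity with first payment D_5 = 3.91.
V_4 = D_5/(r−g) = 3.91/(0.0844−0.05) = 113.6628
P₀ = V_4/(1+r)^4 = 113.6628/(1+0.0844)^4 = 82.1978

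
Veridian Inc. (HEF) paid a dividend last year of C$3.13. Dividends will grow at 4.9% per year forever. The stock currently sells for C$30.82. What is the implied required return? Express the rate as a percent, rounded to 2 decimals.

15.55%

Rearranging the constant-growth DDM: r = D₁/P₀ + g.
D₁ = 3.13 × (1 + 0.049) = 3.2834.
r = 3.2834 / 30.82 + 0.049 = 0.10653 + 0.049 = 0.15553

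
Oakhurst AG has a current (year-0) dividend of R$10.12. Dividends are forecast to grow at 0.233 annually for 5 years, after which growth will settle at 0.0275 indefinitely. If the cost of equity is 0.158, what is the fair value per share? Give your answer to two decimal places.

R$170.37

Two-stage DDM. Project D₁…D_5 at 0.233, terminal growth 0.0275, discount at r = 0.158.
D_1 = 12.4780
D_2 = 15.3853
D_3 = 18.9701
D_4 = 23.3901
D_5 = 28.8400
Terminal value at t=5: TV = D_6/(r−g) = 29.6331/(0.158−0.0275) = 227.0739
P₀ = 12.4780/(1+0.158)^1 + 15.3853/(1+0.158)^2 + 18.9701/(1+0.158)^3 + 23.3901/(1+0.158)^4 + 28.8400/(1+0.158)^5 + 227.0739/(1+0.158)^5 = 170.3726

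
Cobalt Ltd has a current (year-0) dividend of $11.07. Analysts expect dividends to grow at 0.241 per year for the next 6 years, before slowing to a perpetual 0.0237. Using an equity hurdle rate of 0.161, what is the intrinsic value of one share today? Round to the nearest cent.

Two-stage DDM. Project D₁…D_6 at 0.241, terminal growth 0.0237, discount at r = 0.161.
D_1 = 13.7379
D_2 = 17.0487
D_3 = 21.1574
D_4 = 26.2564
D_5 = 32.5842
D_6 = 40.4369
Terminal value at t=6: TV = D_7/(r−g) = 41.3953/(0.161−0.0237) = 301.4953
P₀ = 13.7379/(1+0.161)^1 + 17.0487/(1+0.161)^2 + 21.1574/(1+0.161)^3 + 26.2564/(1+0.161)^4 + 32.5842/(1+0.161)^5 + 40.4369/(1+0.161)^6 + 301.4953/(1+0.161)^6 = 207.5186

$207.52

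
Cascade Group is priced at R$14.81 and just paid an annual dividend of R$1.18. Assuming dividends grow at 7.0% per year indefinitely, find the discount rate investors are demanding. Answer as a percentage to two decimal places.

Rearranging the constant-growth DDM: r = D₁/P₀ + g.
D₁ = 1.18 × (1 + 0.07) = 1.2626.
r = 1.2626 / 14.81 + 0.07 = 0.08525 + 0.07 = 0.15525

15.53%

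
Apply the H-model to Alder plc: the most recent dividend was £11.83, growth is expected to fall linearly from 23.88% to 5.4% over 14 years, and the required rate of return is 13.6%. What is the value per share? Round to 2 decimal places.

H-model: P₀ = D₀[(1+g_L) + H(g_S−g_L)]/(r−g_L), with H = 14/2 = 7.
P₀ = 11.83 × [(1+0.054) + 7×(0.2388−0.054)] / (0.136−0.054)
   = 11.83 × 2.3476 / 0.082 = 338.6842

£338.68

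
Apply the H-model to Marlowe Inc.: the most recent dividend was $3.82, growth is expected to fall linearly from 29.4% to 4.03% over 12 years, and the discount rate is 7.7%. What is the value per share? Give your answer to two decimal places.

H-model: P₀ = D₀[(1+g_L) + H(g_S−g_L)]/(r−g_L), with H = 12/2 = 6.
P₀ = 3.82 × [(1+0.0403) + 6×(0.294−0.0403)] / (0.077−0.0403)
   = 3.82 × 2.5625 / 0.0367 = 266.7234

$266.72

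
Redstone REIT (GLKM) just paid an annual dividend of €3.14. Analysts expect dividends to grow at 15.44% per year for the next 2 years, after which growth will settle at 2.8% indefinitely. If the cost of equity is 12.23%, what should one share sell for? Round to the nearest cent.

€42.77

Two-stage DDM. Project D₁…D_2 at 0.1544, terminal growth 0.028, discount at r = 0.1223.
D_1 = 3.6248
D_2 = 4.1845
Terminal value at t=2: TV = D_3/(r−g) = 4.3017/(0.1223−0.028) = 45.6167
P₀ = 3.6248/(1+0.1223)^1 + 4.1845/(1+0.1223)^2 + 45.6167/(1+0.1223)^2 = 42.7684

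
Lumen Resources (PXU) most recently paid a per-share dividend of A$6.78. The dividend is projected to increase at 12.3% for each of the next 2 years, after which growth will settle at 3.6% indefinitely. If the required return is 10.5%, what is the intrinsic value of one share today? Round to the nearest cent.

A$119.03

Two-stage DDM. Project D₁…D_2 at 0.123, terminal growth 0.036, discount at r = 0.105.
D_1 = 7.6139
D_2 = 8.5505
Terminal value at t=2: TV = D_3/(r−g) = 8.8583/(0.105−0.036) = 128.3807
P₀ = 7.6139/(1+0.105)^1 + 8.5505/(1+0.105)^2 + 128.3807/(1+0.105)^2 = 119.0349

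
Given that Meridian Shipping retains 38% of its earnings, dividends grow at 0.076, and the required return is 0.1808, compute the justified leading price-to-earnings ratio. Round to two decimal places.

Payout ratio b = 1 − 0.38 = 0.62.
Justified leading P/E = b/(r−g) = 0.62/(0.1808−0.076) = 5.9160

5.92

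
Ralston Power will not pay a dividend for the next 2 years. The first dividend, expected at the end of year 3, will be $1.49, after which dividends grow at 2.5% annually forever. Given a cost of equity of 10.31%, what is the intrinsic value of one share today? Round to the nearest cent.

Deferred-dividend DDM. At t=2 the remaining stream is a growing perpetuity with first payment D_3 = 1.49.
V_2 = D_3/(r−g) = 1.49/(0.1031−0.025) = 19.0781
P₀ = V_2/(1+r)^2 = 19.0781/(1+0.1031)^2 = 15.6785

$15.68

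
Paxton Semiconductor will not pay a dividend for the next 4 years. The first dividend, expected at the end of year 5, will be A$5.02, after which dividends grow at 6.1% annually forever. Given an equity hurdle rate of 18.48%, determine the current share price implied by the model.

Deferred-dividend DDM. At t=4 the remaining stream is a growing perpetuity with first payment D_5 = 5.02.
V_4 = D_5/(r−g) = 5.02/(0.1848−0.061) = 40.5493
P₀ = V_4/(1+r)^4 = 40.5493/(1+0.1848)^4 = 20.5780

A$20.58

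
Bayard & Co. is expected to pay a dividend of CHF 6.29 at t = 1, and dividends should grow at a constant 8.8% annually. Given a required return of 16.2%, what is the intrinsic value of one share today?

Gordon growth model: P₀ = D₁/(r − g), with D₁ = 6.29 given directly.
P₀ = 6.2900 / (0.162 − 0.088) = 6.2900 / 0.074 = 85.0000

CHF 85.00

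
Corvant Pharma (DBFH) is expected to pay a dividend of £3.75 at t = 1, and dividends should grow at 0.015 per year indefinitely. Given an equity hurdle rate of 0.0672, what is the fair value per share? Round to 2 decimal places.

£71.84

Gordon growth model: P₀ = D₁/(r − g), with D₁ = 3.75 given directly.
P₀ = 3.7500 / (0.0672 − 0.015) = 3.7500 / 0.0522 = 71.8391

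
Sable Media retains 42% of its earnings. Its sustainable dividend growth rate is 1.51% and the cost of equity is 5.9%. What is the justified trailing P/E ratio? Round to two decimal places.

13.41

Payout ratio b = 1 − 0.42 = 0.58.
Justified trailing P/E = b(1+g)/(r−g) = 0.58×(1+0.0151)/(0.059−0.0151) = 13.4113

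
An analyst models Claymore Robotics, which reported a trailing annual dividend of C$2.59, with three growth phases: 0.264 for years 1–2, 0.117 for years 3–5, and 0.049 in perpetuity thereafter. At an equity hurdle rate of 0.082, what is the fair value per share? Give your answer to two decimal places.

C$141.48

Three-stage DDM. Project D₁…D_5; terminal Gordon value at t=5 with g = 0.049; discount at r = 0.082.
D_1 = 3.2738
D_2 = 4.1380
D_3 = 4.6222
D_4 = 5.1630
D_5 = 5.7670
TV_5 = 6.0496/(0.082−0.049) = 183.3222
P₀ = Σ Dₜ/(1+r)ᵗ + TV_5/(1+r)^5 = 141.4821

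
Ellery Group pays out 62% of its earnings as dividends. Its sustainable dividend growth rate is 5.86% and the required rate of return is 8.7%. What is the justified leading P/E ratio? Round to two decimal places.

Justified leading P/E = b/(r−g) = 0.62/(0.087−0.0586) = 21.8310

21.83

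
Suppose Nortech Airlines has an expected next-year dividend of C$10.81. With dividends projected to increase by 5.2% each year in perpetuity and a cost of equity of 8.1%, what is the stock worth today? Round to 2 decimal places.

C$372.76

Gordon growth model: P₀ = D₁/(r − g), with D₁ = 10.81 given directly.
P₀ = 10.8100 / (0.081 − 0.052) = 10.8100 / 0.029 = 372.7586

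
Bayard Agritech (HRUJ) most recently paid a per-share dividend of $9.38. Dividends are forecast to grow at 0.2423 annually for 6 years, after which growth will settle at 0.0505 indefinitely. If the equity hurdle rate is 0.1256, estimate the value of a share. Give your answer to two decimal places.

$317.77

Two-stage DDM. Project D₁…D_6 at 0.2423, terminal growth 0.0505, discount at r = 0.1256.
D_1 = 11.6528
D_2 = 14.4762
D_3 = 17.9838
D_4 = 22.3413
D_5 = 27.7546
D_6 = 34.4796
Terminal value at t=6: TV = D_7/(r−g) = 36.2208/(0.1256−0.0505) = 482.3007
P₀ = 11.6528/(1+0.1256)^1 + 14.4762/(1+0.1256)^2 + 17.9838/(1+0.1256)^3 + 22.3413/(1+0.1256)^4 + 27.7546/(1+0.1256)^5 + 34.4796/(1+0.1256)^6 + 482.3007/(1+0.1256)^6 = 317.7655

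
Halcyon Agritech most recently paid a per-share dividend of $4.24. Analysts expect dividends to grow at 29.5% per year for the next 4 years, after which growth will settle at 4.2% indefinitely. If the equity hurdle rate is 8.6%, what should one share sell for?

Two-stage DDM. Project D₁…D_4 at 0.295, terminal growth 0.042, discount at r = 0.086.
D_1 = 5.4908
D_2 = 7.1106
D_3 = 9.2082
D_4 = 11.9246
Terminal value at t=4: TV = D_5/(r−g) = 12.4255/(0.086−0.042) = 282.3969
P₀ = 5.4908/(1+0.086)^1 + 7.1106/(1+0.086)^2 + 9.2082/(1+0.086)^3 + 11.9246/(1+0.086)^4 + 282.3969/(1+0.086)^4 = 229.8680

$229.87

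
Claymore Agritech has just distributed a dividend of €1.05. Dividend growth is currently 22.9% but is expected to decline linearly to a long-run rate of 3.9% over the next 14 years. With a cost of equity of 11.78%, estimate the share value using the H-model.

H-model: P₀ = D₀[(1+g_L) + H(g_S−g_L)]/(r−g_L), with H = 14/2 = 7.
P₀ = 1.05 × [(1+0.039) + 7×(0.229−0.039)] / (0.1178−0.039)
   = 1.05 × 2.3690 / 0.0788 = 31.5666

€31.57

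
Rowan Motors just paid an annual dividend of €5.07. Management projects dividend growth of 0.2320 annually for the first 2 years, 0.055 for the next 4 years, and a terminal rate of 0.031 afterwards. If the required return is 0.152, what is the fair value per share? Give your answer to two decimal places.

Three-stage DDM. Project D₁…D_6; terminal Gordon value at t=6 with g = 0.031; discount at r = 0.152.
D_1 = 6.2462
D_2 = 7.6954
D_3 = 8.1186
D_4 = 8.5651
D_5 = 9.0362
D_6 = 9.5332
TV_6 = 9.8287/(0.152−0.031) = 81.2293
P₀ = Σ Dₜ/(1+r)ᵗ + TV_6/(1+r)^6 = 64.6802

€64.68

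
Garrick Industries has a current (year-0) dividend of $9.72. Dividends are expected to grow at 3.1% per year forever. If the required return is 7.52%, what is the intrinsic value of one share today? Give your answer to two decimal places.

$226.73

Gordon growth model: P₀ = D₁/(r − g). D₁ = 9.72 × (1 + 0.031) = 10.0213.
P₀ = 10.0213 / (0.0752 − 0.031) = 10.0213 / 0.0442 = 226.7267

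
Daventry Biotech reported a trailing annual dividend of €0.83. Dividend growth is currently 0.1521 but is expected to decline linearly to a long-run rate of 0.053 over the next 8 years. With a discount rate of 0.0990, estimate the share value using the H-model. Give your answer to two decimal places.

€26.15

H-model: P₀ = D₀[(1+g_L) + H(g_S−g_L)]/(r−g_L), with H = 8/2 = 4.
P₀ = 0.83 × [(1+0.053) + 4×(0.1521−0.053)] / (0.099−0.053)
   = 0.83 × 1.4494 / 0.046 = 26.1522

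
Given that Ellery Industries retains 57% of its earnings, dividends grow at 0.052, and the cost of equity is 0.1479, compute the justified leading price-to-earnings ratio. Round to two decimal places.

4.48

Payout ratio b = 1 − 0.57 = 0.43.
Justified leading P/E = b/(r−g) = 0.43/(0.1479−0.052) = 4.4838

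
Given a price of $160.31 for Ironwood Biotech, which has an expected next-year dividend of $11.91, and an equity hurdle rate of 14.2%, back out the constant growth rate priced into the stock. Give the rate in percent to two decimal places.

6.77%

From P₀ = D₁/(r − g), the implied growth is g = r − D₁/P₀.
g = 0.142 − 11.91/160.31 = 0.142 − 0.07429 = 0.06771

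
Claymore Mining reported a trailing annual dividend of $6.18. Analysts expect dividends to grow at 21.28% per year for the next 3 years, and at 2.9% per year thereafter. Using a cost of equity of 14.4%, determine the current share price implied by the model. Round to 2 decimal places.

Two-stage DDM. Project D₁…D_3 at 0.2128, terminal growth 0.029, discount at r = 0.144.
D_1 = 7.4951
D_2 = 9.0901
D_3 = 11.0244
Terminal value at t=3: TV = D_4/(r−g) = 11.3441/(0.144−0.029) = 98.6447
P₀ = 7.4951/(1+0.144)^1 + 9.0901/(1+0.144)^2 + 11.0244/(1+0.144)^3 + 98.6447/(1+0.144)^3 = 86.7471

$86.75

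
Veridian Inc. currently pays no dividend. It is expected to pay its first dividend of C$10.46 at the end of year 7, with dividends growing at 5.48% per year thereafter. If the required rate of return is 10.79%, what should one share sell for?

Deferred-dividend DDM. At t=6 the remaining stream is a growing perpetuity with first payment D_7 = 10.46.
V_6 = D_7/(r−g) = 10.46/(0.1079−0.0548) = 196.9868
P₀ = V_6/(1+r)^6 = 196.9868/(1+0.1079)^6 = 106.5206

C$106.52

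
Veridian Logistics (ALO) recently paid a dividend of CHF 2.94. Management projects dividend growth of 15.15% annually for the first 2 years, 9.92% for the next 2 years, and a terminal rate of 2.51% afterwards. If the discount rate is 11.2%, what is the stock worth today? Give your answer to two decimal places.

Three-stage DDM. Project D₁…D_4; terminal Gordon value at t=4 with g = 0.0251; discount at r = 0.112.
D_1 = 3.3854
D_2 = 3.8983
D_3 = 4.2850
D_4 = 4.7101
TV_4 = 4.8283/(0.112−0.0251) = 55.5616
P₀ = Σ Dₜ/(1+r)ᵗ + TV_4/(1+r)^4 = 48.7313

CHF 48.73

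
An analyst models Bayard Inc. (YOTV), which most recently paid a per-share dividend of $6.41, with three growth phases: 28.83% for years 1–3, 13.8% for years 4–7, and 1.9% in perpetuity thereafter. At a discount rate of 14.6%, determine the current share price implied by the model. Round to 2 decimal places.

Three-stage DDM. Project D₁…D_7; terminal Gordon value at t=7 with g = 0.019; discount at r = 0.146.
D_1 = 8.2580
D_2 = 10.6388
D_3 = 13.7059
D_4 = 15.5974
D_5 = 17.7498
D_6 = 20.1993
D_7 = 22.9868
TV_7 = 23.4235/(0.146−0.019) = 184.4372
P₀ = Σ Dₜ/(1+r)ᵗ + TV_7/(1+r)^7 = 131.2570

$131.26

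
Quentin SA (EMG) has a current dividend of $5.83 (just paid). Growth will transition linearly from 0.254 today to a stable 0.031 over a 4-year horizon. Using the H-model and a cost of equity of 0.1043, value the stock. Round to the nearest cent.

$117.47

H-model: P₀ = D₀[(1+g_L) + H(g_S−g_L)]/(r−g_L), with H = 4/2 = 2.
P₀ = 5.83 × [(1+0.031) + 2×(0.254−0.031)] / (0.1043−0.031)
   = 5.83 × 1.4770 / 0.0733 = 117.4749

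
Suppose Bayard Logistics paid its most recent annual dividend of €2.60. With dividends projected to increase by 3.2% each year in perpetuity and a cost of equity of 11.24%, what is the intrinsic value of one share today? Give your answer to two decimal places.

€33.37

Gordon growth model: P₀ = D₁/(r − g). D₁ = 2.60 × (1 + 0.032) = 2.6832.
P₀ = 2.6832 / (0.1124 − 0.032) = 2.6832 / 0.0804 = 33.3731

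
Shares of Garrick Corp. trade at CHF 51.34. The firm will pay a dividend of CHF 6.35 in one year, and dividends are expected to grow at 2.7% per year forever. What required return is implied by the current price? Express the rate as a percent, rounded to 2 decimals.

15.07%

Rearranging the constant-growth DDM: r = D₁/P₀ + g.
r = 6.3500 / 51.34 + 0.027 = 0.12369 + 0.027 = 0.15069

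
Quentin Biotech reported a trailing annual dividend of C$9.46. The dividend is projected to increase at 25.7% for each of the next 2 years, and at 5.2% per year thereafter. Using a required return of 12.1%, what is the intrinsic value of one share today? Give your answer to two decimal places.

Two-stage DDM. Project D₁…D_2 at 0.257, terminal growth 0.052, discount at r = 0.121.
D_1 = 11.8912
D_2 = 14.9473
Terminal value at t=2: TV = D_3/(r−g) = 15.7245/(0.121−0.052) = 227.8916
P₀ = 11.8912/(1+0.121)^1 + 14.9473/(1+0.121)^2 + 227.8916/(1+0.121)^2 = 203.8521

C$203.85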